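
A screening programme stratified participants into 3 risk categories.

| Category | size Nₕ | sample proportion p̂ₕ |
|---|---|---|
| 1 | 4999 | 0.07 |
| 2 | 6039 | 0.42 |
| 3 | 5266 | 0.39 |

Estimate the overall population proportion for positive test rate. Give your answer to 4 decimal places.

0.3030

Wₕ = Nₕ/N with N = 16304: 0.3066, 0.3704, 0.3230.
p̂_st = 0.3066·0.07 + 0.3704·0.42 + 0.3230·0.39 ≈ 0.302996... → 0.3030.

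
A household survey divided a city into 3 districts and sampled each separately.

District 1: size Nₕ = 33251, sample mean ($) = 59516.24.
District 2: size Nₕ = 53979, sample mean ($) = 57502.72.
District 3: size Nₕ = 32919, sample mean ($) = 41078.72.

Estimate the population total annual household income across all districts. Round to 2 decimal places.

Estimate total by summing Nₕ·x̄ₕ over strata.
33251·59516.24 + 53979·57502.72 + 32919·41078.72 = 1978974496.24 + 3103939322.88 + 1352270383.68 = 6435184202.80.

6435184202.80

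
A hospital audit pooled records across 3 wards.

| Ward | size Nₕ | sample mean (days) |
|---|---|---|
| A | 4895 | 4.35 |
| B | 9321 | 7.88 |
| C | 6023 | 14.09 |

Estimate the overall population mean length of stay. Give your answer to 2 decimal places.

N = 20239; weights Wₕ = Nₕ/N = (0.2419, 0.4605, 0.2976).
x̄_st = Σ Wₕ·x̄ₕ = 0.2419·4.35 + 0.4605·7.88 + 0.2976·14.09 ≈ 8.8743...
→ 8.87.

8.87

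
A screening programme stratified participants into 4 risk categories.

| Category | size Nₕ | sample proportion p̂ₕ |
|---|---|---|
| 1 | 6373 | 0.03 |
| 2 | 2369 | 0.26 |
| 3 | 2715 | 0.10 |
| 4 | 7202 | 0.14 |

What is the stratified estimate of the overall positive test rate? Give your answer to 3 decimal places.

N = 6373 + 2369 + 2715 + 7202 = 18659.
Overall proportion = Σ (Nₕ/N)·p̂ₕ.
Σ Nₕp̂ₕ = 191.19 + 615.94 + 271.5 + 1008.28 = 2086.91.
2086.91 / 18659 = 0.11184... → 0.112.

0.112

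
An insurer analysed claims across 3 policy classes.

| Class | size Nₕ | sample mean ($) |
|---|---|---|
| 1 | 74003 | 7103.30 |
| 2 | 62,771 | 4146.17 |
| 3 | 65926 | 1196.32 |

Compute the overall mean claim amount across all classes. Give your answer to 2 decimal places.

4266.37

N = 74003 + 62771 + 65926 = 202700.
The stratified mean weights each stratum mean by its population share Nₕ/N.
Σ Nₕx̄ₕ = 74003·7103.30 + 62771·4146.17 + 65926·1196.32 = 525665509.9 + 260259237.07 + 78868592.32 = 864793339.29.
Divide by N: 864793339.29 / 202700 = 4266.3707... → 4266.37.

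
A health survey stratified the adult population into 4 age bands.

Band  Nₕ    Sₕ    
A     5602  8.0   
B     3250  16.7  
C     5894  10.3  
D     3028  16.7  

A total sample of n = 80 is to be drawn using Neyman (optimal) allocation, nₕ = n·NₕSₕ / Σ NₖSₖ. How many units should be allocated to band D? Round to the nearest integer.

A: NₕSₕ = 5602·8.0 = 44816
B: NₕSₕ = 3250·16.7 = 54275
C: NₕSₕ = 5894·10.3 = 60708.2
D: NₕSₕ = 3028·16.7 = 50567.6
Σ NₕSₕ = 210366.8.
n_D = 80·50567.6/210366.8 = 19.230... → 19.

19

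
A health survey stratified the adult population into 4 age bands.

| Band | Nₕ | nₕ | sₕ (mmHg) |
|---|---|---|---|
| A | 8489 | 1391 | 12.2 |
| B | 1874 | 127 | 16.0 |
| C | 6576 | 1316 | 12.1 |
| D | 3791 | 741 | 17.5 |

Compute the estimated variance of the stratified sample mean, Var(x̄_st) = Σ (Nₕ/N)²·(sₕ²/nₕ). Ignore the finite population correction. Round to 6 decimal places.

0.059434

N = 20730. Term for each stratum: Wₕ²sₕ²/nₕ.
Var(x̄_st) = 0.017943493 + 0.016473156 + 0.011195406 + 0.013821872 = 0.059433927 → 0.059434.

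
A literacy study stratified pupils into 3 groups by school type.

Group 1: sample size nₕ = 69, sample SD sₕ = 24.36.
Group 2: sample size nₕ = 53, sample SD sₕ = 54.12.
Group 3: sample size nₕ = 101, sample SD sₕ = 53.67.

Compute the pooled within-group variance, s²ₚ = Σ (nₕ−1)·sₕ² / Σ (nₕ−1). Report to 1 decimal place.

2185.0

1: (69−1)·24.36² = 68·593.4096 = 40351.8528
2: (53−1)·54.12² = 52·2928.9744 = 152306.6688
3: (101−1)·53.67² = 100·2880.4689 = 288046.89
Numerator = 480705.4116; denominator = Σ(nₕ−1) = 220.
s²ₚ = 480705.4116/220 = 2185.025... → 2185.0.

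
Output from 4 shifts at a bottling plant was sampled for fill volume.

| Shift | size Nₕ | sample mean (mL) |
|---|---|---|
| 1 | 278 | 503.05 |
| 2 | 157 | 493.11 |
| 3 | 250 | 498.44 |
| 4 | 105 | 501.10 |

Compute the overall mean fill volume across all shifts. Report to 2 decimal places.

N = 790; weights Wₕ = Nₕ/N = (0.3519, 0.1987, 0.3165, 0.1329).
x̄_st = Σ Wₕ·x̄ₕ = 0.3519·503.05 + 0.1987·493.11 + 0.3165·498.44 + 0.1329·501.10 ≈ 499.3565...
→ 499.36.

499.36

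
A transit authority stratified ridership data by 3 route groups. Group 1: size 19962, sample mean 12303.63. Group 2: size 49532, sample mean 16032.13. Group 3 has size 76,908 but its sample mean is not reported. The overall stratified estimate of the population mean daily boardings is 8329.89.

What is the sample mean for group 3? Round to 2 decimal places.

Σ Nₕx̄ₕ = N·μ, so 76908·x̄_3 = 146402·8329.89 − (19962·12303.63 + 49532·16032.13).
= 1219512555.78 − 1039708525.22 = 179804030.56.
x̄_3 = 179804030.56 / 76908 = 2337.9106... → 2337.91.

2337.91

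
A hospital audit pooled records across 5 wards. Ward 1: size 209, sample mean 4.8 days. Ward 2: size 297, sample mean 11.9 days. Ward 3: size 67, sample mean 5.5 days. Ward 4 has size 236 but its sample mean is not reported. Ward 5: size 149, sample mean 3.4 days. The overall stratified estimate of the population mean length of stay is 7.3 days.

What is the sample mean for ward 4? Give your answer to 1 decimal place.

6.7

N = 209 + 297 + 67 + 236 + 149 = 958.
Overall total = μ·N = 7.3·958 = 6993.4.
Subtract the known strata: 209·4.8 + 297·11.9 + 67·5.5 + 149·3.4 = 5412.6.
Remaining total for ward 4: 6993.4 − 5412.6 = 1580.8.
Divide by its size: 1580.8 / 236 = 6.698... → 6.7.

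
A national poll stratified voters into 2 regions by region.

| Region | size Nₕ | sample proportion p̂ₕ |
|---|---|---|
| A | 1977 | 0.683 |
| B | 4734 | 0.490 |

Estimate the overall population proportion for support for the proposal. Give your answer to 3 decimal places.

N = 1977 + 4734 = 6711.
Overall proportion = Σ (Nₕ/N)·p̂ₕ.
Σ Nₕp̂ₕ = 1350.291 + 2319.66 = 3669.951.
3669.951 / 6711 = 0.54686... → 0.547.

0.547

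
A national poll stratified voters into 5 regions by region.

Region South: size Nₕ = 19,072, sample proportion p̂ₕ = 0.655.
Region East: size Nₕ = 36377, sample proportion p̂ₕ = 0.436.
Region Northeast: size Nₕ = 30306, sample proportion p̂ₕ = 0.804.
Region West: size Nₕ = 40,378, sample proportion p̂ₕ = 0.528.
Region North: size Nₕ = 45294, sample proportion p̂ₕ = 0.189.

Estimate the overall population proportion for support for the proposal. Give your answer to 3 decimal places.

Wₕ = Nₕ/N with N = 171427: 0.1113, 0.2122, 0.1768, 0.2355, 0.2642.
p̂_st = 0.1113·0.655 + 0.2122·0.436 + 0.1768·0.804 + 0.2355·0.528 + 0.2642·0.189 ≈ 0.48183... → 0.482.

0.482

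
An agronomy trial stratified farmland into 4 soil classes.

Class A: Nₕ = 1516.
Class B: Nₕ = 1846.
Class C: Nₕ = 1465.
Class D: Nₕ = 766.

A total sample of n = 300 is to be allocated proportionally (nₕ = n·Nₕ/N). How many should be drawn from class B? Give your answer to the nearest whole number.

99

N = 1516 + 1846 + 1465 + 766 = 5593.
n_B = 300·1846/5593 = 99.017... → 99.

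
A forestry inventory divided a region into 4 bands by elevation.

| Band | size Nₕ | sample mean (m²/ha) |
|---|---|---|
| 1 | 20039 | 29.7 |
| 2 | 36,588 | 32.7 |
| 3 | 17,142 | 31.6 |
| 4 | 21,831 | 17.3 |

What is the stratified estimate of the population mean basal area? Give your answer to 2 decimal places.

N = 20039 + 36588 + 17142 + 21831 = 95600.
The stratified mean weights each stratum mean by its population share Nₕ/N.
Σ Nₕx̄ₕ = 20039·29.7 + 36588·32.7 + 17142·31.6 + 21831·17.3 = 595158.3 + 1196427.6 + 541687.2 + 377676.3 = 2710949.4.
Divide by N: 2710949.4 / 95600 = 28.3572... → 28.36.

28.36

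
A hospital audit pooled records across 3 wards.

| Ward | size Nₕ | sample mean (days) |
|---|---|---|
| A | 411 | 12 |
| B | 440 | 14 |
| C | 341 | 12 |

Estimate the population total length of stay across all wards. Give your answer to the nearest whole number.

Population total = Σ Nₕ·x̄ₕ (each stratum's size times its mean).
411·12 + 440·14 + 341·12 = 4932 + 6160 + 4092 = 15184.

15184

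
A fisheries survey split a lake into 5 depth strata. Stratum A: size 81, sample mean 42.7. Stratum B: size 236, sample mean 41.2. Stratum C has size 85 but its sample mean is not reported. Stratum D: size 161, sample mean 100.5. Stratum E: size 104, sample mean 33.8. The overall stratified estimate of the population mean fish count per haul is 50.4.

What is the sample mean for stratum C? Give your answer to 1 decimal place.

8.7

N = 81 + 236 + 85 + 161 + 104 = 667.
Overall total = μ·N = 50.4·667 = 33616.8.
Subtract the known strata: 81·42.7 + 236·41.2 + 161·100.5 + 104·33.8 = 32877.6.
Remaining total for stratum C: 33616.8 − 32877.6 = 739.2.
Divide by its size: 739.2 / 85 = 8.696... → 8.7.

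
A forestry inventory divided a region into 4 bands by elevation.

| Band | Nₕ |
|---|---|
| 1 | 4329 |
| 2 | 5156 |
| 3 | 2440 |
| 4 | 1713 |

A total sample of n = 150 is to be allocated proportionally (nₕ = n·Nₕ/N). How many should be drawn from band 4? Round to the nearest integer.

Share of band 4 = 1713/13638 = 0.12560.
Allocate 150 × 0.12560 = 18.841... → 19.

19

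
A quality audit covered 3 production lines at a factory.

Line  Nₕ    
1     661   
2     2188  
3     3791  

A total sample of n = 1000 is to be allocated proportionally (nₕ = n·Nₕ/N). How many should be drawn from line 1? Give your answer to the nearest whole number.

Share of line 1 = 661/6640 = 0.09955.
Allocate 1000 × 0.09955 = 99.548... → 100.

100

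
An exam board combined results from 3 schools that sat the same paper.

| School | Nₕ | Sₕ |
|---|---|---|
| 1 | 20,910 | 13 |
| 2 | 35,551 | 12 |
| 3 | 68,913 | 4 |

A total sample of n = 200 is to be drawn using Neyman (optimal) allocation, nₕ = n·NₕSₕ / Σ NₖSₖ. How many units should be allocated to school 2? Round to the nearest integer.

1: NₕSₕ = 20910·13 = 271830
2: NₕSₕ = 35551·12 = 426612
3: NₕSₕ = 68913·4 = 275652
Σ NₕSₕ = 974094.
n_2 = 200·426612/974094 = 87.592... → 88.

88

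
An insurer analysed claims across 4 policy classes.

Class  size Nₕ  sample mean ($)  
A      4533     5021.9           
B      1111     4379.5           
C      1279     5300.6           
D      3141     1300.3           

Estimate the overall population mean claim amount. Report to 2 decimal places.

N = 4533 + 1111 + 1279 + 3141 = 10064.
The stratified mean weights each stratum mean by its population share Nₕ/N.
Σ Nₕx̄ₕ = 4533·5021.9 + 1111·4379.5 + 1279·5300.6 + 3141·1300.3 = 22764272.7 + 4865624.5 + 6779467.4 + 4084242.3 = 38493606.9.
Divide by N: 38493606.9 / 10064 = 3824.8814... → 3824.88.

3824.88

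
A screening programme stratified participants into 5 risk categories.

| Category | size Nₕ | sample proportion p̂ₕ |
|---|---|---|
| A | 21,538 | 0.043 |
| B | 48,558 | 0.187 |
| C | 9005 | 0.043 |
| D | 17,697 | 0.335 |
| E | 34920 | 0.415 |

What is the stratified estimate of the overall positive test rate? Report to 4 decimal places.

Wₕ = Nₕ/N with N = 131718: 0.1635, 0.3687, 0.0684, 0.1344, 0.2651.
p̂_st = 0.1635·0.043 + 0.3687·0.187 + 0.0684·0.043 + 0.1344·0.335 + 0.2651·0.415 ≈ 0.233939... → 0.2339.

0.2339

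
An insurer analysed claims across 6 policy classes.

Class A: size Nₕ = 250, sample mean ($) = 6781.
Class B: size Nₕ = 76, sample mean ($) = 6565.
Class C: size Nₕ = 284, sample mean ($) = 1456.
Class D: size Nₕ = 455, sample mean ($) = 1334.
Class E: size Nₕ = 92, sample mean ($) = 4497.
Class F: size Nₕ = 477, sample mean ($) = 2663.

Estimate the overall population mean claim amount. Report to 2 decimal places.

N = 250 + 76 + 284 + 455 + 92 + 477 = 1634.
Overall mean = Σ (Nₕ/N)·x̄ₕ — weight by population share, not a simple average.
Σ Nₕx̄ₕ = 250·6781 + 76·6565 + 284·1456 + 455·1334 + 92·4497 + 477·2663 = 1695250 + 498940 + 413504 + 606970 + 413724 + 1270251 = 4898639.
Divide by N: 4898639 / 1634 = 2997.9431... → 2997.94.

2997.94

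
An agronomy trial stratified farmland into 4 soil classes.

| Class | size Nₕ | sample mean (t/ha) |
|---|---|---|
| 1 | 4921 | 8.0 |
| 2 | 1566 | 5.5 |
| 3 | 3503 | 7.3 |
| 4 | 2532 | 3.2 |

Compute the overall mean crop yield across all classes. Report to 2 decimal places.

N = 4921 + 1566 + 3503 + 2532 = 12522.
Weight each subgroup mean by Nₕ/N and sum.
Σ Nₕx̄ₕ = 4921·8.0 + 1566·5.5 + 3503·7.3 + 2532·3.2 = 39368 + 8613 + 25571.9 + 8102.4 = 81655.3.
Divide by N: 81655.3 / 12522 = 6.5209... → 6.52.

6.52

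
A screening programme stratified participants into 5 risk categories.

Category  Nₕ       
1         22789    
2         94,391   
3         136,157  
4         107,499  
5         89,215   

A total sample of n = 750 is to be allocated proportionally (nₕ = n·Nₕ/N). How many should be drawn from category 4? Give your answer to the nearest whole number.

Share of category 4 = 107499/450051 = 0.23886.
Allocate 750 × 0.23886 = 179.145... → 179.

179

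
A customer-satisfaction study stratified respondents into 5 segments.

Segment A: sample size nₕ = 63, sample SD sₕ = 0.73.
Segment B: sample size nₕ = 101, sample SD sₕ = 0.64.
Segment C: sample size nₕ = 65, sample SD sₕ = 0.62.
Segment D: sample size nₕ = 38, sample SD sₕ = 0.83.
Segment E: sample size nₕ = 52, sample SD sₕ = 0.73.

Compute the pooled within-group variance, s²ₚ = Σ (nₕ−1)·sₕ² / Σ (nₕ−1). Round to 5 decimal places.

Degrees of freedom: 62 + 100 + 64 + 37 + 51 = 314.
Σ(nₕ−1)sₕ² = 62·0.5329 + 100·0.4096 + 64·0.3844 + 37·0.6889 + 51·0.5329 = 151.2686.
s²ₚ = 151.2686 / 314 = 0.4817471... → 0.48175.

0.48175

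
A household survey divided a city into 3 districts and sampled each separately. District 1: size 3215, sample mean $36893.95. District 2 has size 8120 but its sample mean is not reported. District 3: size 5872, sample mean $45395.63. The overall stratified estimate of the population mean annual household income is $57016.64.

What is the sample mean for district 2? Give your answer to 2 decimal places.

Σ Nₕx̄ₕ = N·μ, so 8120·x̄_2 = 17207·57016.64 − (3215·36893.95 + 5872·45395.63).
= 981085324.48 − 385177188.61 = 595908135.87.
x̄_2 = 595908135.87 / 8120 = 73387.7015... → 73387.70.

73387.70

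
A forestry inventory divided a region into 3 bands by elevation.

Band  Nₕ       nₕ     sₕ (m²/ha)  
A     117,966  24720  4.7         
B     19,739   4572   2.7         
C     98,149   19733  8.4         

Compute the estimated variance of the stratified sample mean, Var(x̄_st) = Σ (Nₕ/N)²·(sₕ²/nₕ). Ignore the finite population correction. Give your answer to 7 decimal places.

0.0008539

N = 235854. Term for each stratum: Wₕ²sₕ²/nₕ.
Var(x̄_st) = 0.0002235499 + 0.0000111682 + 0.0006192282 = 0.0008539463 → 0.0008539.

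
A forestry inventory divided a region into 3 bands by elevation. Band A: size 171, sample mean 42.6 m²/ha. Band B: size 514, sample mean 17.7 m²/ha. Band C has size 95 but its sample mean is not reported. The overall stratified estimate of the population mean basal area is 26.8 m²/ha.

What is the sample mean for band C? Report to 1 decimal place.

N = 171 + 514 + 95 = 780.
Overall total = μ·N = 26.8·780 = 20904.
Subtract the known strata: 171·42.6 + 514·17.7 = 16382.4.
Remaining total for band C: 20904 − 16382.4 = 4521.6.
Divide by its size: 4521.6 / 95 = 47.596... → 47.6.

47.6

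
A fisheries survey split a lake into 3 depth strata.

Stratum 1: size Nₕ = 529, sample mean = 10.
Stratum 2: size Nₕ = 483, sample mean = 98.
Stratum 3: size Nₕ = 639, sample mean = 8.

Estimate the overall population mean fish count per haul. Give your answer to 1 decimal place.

N = 529 + 483 + 639 = 1651.
Overall mean = Σ (Nₕ/N)·x̄ₕ — weight by population share, not a simple average.
Σ Nₕx̄ₕ = 529·10 + 483·98 + 639·8 = 5290 + 47334 + 5112 = 57736.
Divide by N: 57736 / 1651 = 34.970... → 35.0.

35.0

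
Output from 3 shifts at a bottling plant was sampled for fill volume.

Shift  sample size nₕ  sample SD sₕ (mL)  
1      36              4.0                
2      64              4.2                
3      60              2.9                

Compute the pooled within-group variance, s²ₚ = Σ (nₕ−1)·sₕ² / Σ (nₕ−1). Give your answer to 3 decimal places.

Degrees of freedom: 35 + 63 + 59 = 157.
Σ(nₕ−1)sₕ² = 35·16 + 63·17.64 + 59·8.41 = 2167.51.
s²ₚ = 2167.51 / 157 = 13.80580... → 13.806.

13.806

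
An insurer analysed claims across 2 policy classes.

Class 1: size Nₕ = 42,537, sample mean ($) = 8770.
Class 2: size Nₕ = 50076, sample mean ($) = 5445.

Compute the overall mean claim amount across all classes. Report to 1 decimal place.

6972.2

N = 92613; weights Wₕ = Nₕ/N = (0.4593, 0.5407).
x̄_st = Σ Wₕ·x̄ₕ = 0.4593·8770 + 0.5407·5445 ≈ 6972.167...
→ 6972.2.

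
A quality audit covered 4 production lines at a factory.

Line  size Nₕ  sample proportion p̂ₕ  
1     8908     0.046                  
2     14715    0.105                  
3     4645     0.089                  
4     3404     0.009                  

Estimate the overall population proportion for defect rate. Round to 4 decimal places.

N = 8908 + 14715 + 4645 + 3404 = 31672.
Overall proportion = Σ (Nₕ/N)·p̂ₕ.
Σ Nₕp̂ₕ = 409.768 + 1545.075 + 413.405 + 30.636 = 2398.884.
2398.884 / 31672 = 0.075741... → 0.0757.

0.0757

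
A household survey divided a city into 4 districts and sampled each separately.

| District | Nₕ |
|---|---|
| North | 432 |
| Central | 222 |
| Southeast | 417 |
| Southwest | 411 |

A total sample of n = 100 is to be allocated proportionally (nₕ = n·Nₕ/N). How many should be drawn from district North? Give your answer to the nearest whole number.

Share of district North = 432/1482 = 0.29150.
Allocate 100 × 0.29150 = 29.150... → 29.

29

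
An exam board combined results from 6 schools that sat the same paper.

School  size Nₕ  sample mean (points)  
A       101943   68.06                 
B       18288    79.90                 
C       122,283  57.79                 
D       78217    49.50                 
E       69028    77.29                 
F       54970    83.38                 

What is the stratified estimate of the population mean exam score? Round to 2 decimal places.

N = 101943 + 18288 + 122283 + 78217 + 69028 + 54970 = 444729.
Overall mean = Σ (Nₕ/N)·x̄ₕ — weight by population share, not a simple average.
Σ Nₕx̄ₕ = 101943·68.06 + 18288·79.90 + 122283·57.79 + 78217·49.50 + 69028·77.29 + 54970·83.38 = 6938240.58 + 1461211.2 + 7066734.57 + 3871741.5 + 5335174.12 + 4583398.6 = 29256500.57.
Divide by N: 29256500.57 / 444729 = 65.7850... → 65.79.

65.79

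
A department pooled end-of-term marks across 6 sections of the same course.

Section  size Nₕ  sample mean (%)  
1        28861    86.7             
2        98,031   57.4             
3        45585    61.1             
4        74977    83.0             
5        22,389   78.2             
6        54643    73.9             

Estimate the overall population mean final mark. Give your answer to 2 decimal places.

70.65

N = 324486; weights Wₕ = Nₕ/N = (0.0889, 0.3021, 0.1405, 0.2311, 0.0690, 0.1684).
x̄_st = Σ Wₕ·x̄ₕ = 0.0889·86.7 + 0.3021·57.4 + 0.1405·61.1 + 0.2311·83.0 + 0.0690·78.2 + 0.1684·73.9 ≈ 70.6548...
→ 70.65.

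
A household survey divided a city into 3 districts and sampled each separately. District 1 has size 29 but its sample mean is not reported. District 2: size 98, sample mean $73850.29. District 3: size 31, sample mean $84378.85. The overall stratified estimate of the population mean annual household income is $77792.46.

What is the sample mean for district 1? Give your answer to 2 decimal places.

84073.65

Σ Nₕx̄ₕ = N·μ, so 29·x̄_1 = 158·77792.46 − (98·73850.29 + 31·84378.85).
= 12291208.68 − 9853072.77 = 2438135.91.
x̄_1 = 2438135.91 / 29 = 84073.6521... → 84073.65.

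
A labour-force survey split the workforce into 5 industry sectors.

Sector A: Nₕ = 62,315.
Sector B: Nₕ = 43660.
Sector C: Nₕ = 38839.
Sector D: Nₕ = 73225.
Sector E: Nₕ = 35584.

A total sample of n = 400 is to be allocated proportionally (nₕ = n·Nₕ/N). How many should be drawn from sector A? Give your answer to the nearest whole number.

98

Share of sector A = 62315/253623 = 0.24570.
Allocate 400 × 0.24570 = 98.280... → 98.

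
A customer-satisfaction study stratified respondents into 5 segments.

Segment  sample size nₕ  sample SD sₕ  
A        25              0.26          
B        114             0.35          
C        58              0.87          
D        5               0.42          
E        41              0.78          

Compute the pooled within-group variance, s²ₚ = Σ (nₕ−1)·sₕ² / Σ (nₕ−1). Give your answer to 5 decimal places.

A: (25−1)·0.26² = 24·0.0676 = 1.6224
B: (114−1)·0.35² = 113·0.1225 = 13.8425
C: (58−1)·0.87² = 57·0.7569 = 43.1433
D: (5−1)·0.42² = 4·0.1764 = 0.7056
E: (41−1)·0.78² = 40·0.6084 = 24.336
Numerator = 83.6498; denominator = Σ(nₕ−1) = 238.
s²ₚ = 83.6498/238 = 0.3514697... → 0.35147.

0.35147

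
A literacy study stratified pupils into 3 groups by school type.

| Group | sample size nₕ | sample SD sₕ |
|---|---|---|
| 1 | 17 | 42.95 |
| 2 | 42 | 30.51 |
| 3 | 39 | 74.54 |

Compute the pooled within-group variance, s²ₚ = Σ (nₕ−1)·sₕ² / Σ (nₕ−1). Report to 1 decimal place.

2934.9

Degrees of freedom: 16 + 41 + 38 = 95.
Σ(nₕ−1)sₕ² = 16·1844.7025 + 41·930.8601 + 38·5556.2116 = 278816.5449.
s²ₚ = 278816.5449 / 95 = 2934.911... → 2934.9.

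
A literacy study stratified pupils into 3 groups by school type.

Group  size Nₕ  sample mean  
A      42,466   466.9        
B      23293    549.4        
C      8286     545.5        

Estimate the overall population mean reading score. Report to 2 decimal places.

501.65

N = 74045; weights Wₕ = Nₕ/N = (0.5735, 0.3146, 0.1119).
x̄_st = Σ Wₕ·x̄ₕ = 0.5735·466.9 + 0.3146·549.4 + 0.1119·545.5 ≈ 501.6485...
→ 501.65.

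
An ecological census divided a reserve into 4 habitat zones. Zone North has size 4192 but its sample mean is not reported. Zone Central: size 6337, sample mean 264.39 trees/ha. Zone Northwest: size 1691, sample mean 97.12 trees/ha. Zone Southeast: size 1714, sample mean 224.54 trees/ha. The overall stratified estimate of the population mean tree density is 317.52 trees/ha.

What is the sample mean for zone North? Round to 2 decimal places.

N = 4192 + 6337 + 1691 + 1714 = 13934.
Overall total = μ·N = 317.52·13934 = 4424323.68.
Subtract the known strata: 6337·264.39 + 1691·97.12 + 1714·224.54 = 2224530.91.
Remaining total for zone North: 4424323.68 − 2224530.91 = 2199792.77.
Divide by its size: 2199792.77 / 4192 = 524.7597... → 524.76.

524.76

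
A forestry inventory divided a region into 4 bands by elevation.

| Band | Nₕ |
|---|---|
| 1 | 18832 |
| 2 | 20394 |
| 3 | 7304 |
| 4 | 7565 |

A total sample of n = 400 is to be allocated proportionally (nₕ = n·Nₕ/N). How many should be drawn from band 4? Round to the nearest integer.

Share of band 4 = 7565/54095 = 0.13985.
Allocate 400 × 0.13985 = 55.939... → 56.

56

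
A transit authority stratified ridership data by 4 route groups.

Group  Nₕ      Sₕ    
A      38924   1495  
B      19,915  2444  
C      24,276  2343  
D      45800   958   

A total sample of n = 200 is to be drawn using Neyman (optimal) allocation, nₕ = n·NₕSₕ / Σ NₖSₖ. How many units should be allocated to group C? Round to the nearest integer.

55

Σ NₕSₕ = 38924·1495 + 19915·2444 + 24276·2343 + 45800·958 = 207618708.
Share for C: 56878668/207618708 = 0.27396.
n_C = 200 × 0.27396 = 54.791... → 55.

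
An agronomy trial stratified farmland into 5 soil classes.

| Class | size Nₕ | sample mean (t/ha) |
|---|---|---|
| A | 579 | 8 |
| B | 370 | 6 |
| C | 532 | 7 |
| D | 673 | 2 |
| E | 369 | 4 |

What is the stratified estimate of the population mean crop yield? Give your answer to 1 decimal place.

5.3

x̄_st = (Σ Nₕx̄ₕ) / (Σ Nₕ) = (579·8 + 370·6 + 532·7 + 673·2 + 369·4) / 2523
= 13398 / 2523 = 5.310... → 5.3.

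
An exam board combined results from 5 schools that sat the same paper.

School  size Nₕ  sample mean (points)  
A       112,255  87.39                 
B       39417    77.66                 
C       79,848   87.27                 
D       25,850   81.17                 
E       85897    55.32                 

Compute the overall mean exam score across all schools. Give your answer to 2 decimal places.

N = 343267; weights Wₕ = Nₕ/N = (0.3270, 0.1148, 0.2326, 0.0753, 0.2502).
x̄_st = Σ Wₕ·x̄ₕ = 0.3270·87.39 + 0.1148·77.66 + 0.2326·87.27 + 0.0753·81.17 + 0.2502·55.32 ≈ 77.7514...
→ 77.75.

77.75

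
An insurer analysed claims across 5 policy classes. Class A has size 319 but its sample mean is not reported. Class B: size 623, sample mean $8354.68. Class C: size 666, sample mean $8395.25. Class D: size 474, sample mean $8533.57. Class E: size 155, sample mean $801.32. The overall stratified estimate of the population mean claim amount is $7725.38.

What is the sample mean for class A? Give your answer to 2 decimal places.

7261.30

Σ Nₕx̄ₕ = N·μ, so 319·x̄_A = 2237·7725.38 − (623·8354.68 + 666·8395.25 + 474·8533.57 + 155·801.32).
= 17281675.06 − 14965318.92 = 2316356.14.
x̄_A = 2316356.14 / 319 = 7261.3045... → 7261.30.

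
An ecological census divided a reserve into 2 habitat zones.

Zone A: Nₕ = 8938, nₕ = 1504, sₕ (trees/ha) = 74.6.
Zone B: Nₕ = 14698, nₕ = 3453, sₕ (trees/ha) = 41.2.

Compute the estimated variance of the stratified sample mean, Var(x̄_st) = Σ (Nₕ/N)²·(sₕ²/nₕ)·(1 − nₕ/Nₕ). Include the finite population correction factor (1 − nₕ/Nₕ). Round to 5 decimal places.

N = 23636. Term for each stratum: Wₕ²sₕ²/nₕ·(1−nₕ/Nₕ).
Var(x̄_st) = 0.44009331 + 0.14543455 = 0.58552786 → 0.58553.

0.58553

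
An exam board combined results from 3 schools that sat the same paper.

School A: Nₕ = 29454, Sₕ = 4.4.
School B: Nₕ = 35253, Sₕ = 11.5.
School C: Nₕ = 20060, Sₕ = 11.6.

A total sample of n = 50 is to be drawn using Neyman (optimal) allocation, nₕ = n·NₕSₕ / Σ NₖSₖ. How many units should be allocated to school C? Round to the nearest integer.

Σ NₕSₕ = 29454·4.4 + 35253·11.5 + 20060·11.6 = 767703.1.
Share for C: 232696/767703.1 = 0.30311.
n_C = 50 × 0.30311 = 15.155... → 15.

15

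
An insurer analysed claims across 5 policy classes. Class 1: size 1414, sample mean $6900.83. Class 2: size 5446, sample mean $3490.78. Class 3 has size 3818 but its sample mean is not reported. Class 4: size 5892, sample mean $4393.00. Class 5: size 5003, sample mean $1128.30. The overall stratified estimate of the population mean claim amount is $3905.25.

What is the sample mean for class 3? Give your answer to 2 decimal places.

Σ Nₕx̄ₕ = N·μ, so 3818·x̄_3 = 21573·3905.25 − (1414·6900.83 + 5446·3490.78 + 5892·4393.00 + 5003·1128.30).
= 84247958.25 − 60297002.4 = 23950955.85.
x̄_3 = 23950955.85 / 3818 = 6273.1681... → 6273.17.

6273.17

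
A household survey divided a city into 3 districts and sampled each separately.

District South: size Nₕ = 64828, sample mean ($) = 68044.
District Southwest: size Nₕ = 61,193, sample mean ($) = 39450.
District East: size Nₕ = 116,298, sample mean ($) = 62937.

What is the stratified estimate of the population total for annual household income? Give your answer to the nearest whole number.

South: 64828·68044 = 4411156432
Southwest: 61193·39450 = 2414063850
East: 116298·62937 = 7319447226
τ̂ = Σ Nₕx̄ₕ = 14144667508.

14144667508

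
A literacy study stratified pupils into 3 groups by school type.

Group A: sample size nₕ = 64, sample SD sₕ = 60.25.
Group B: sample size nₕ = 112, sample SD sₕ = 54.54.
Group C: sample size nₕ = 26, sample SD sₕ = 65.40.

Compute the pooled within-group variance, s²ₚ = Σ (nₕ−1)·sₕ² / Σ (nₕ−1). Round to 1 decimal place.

A: (64−1)·60.25² = 63·3630.0625 = 228693.9375
B: (112−1)·54.54² = 111·2974.6116 = 330181.8876
C: (26−1)·65.40² = 25·4277.16 = 106929
Numerator = 665804.8251; denominator = Σ(nₕ−1) = 199.
s²ₚ = 665804.8251/199 = 3345.753... → 3345.8.

3345.8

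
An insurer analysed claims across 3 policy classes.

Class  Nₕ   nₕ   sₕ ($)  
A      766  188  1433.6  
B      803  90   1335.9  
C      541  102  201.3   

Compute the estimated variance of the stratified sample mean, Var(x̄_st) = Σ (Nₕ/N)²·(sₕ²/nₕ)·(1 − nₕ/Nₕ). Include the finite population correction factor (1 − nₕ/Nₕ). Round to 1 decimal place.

N = 2110; Wₕ = Nₕ/N.
class A: (766/2110)²·1433.6²/188·(1 − 188/766) = 1087.1509
class B: (803/2110)²·1335.9²/90·(1 − 90/803) = 2550.0316
class C: (541/2110)²·201.3²/102·(1 − 102/541) = 21.1926
Sum = 3658.3751 → 3658.4.

3658.4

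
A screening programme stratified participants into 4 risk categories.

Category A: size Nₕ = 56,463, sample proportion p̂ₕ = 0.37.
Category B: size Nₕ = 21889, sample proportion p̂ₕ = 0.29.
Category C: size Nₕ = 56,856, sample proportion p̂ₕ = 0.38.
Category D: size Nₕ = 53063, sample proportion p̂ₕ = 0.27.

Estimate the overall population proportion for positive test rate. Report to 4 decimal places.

Wₕ = Nₕ/N with N = 188271: 0.2999, 0.1163, 0.3020, 0.2818.
p̂_st = 0.2999·0.37 + 0.1163·0.29 + 0.3020·0.38 + 0.2818·0.27 ≈ 0.335534... → 0.3355.

0.3355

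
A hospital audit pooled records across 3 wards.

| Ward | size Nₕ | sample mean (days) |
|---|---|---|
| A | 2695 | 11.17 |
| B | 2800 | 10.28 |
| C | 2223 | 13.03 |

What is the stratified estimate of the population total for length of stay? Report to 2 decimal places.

87852.84

Estimate total by summing Nₕ·x̄ₕ over strata.
2695·11.17 + 2800·10.28 + 2223·13.03 = 30103.15 + 28784 + 28965.69 = 87852.84.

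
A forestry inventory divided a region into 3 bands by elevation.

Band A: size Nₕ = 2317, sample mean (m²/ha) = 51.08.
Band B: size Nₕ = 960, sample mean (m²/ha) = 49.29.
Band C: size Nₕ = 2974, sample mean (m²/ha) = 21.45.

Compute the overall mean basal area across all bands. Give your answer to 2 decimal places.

N = 2317 + 960 + 2974 = 6251.
The stratified mean weights each stratum mean by its population share Nₕ/N.
Σ Nₕx̄ₕ = 2317·51.08 + 960·49.29 + 2974·21.45 = 118352.36 + 47318.4 + 63792.3 = 229463.06.
Divide by N: 229463.06 / 6251 = 36.7082... → 36.71.

36.71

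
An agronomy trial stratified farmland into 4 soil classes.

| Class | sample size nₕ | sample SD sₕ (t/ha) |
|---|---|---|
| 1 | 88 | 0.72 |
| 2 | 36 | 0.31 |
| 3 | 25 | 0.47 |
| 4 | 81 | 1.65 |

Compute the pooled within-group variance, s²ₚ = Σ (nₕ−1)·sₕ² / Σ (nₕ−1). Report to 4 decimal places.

Degrees of freedom: 87 + 35 + 24 + 80 = 226.
Σ(nₕ−1)sₕ² = 87·0.5184 + 35·0.0961 + 24·0.2209 + 80·2.7225 = 271.5659.
s²ₚ = 271.5659 / 226 = 1.201619... → 1.2016.

1.2016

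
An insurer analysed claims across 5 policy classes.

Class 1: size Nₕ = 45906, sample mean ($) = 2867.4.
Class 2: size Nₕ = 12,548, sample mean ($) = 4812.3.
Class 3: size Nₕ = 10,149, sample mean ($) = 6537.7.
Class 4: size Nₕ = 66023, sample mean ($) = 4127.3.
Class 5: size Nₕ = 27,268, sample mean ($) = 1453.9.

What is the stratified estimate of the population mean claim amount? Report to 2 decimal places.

3523.96

N = 161894; weights Wₕ = Nₕ/N = (0.2836, 0.0775, 0.0627, 0.4078, 0.1684).
x̄_st = Σ Wₕ·x̄ₕ = 0.2836·2867.4 + 0.0775·4812.3 + 0.0627·6537.7 + 0.4078·4127.3 + 0.1684·1453.9 ≈ 3523.9626...
→ 3523.96.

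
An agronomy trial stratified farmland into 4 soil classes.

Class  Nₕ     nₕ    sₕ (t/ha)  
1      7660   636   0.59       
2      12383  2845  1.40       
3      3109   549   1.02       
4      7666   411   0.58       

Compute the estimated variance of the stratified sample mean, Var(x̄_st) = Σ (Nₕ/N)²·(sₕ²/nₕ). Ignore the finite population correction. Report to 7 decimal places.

0.0002150

N = 30818. Term for each stratum: Wₕ²sₕ²/nₕ.
Var(x̄_st) = 0.0000338139 + 0.0001112286 + 0.0000192868 + 0.0000506457 = 0.0002149751 → 0.0002150.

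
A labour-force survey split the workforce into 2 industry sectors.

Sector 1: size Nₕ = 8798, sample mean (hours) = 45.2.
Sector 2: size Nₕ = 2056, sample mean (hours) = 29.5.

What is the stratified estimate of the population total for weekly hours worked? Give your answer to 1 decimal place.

1: 8798·45.2 = 397669.6
2: 2056·29.5 = 60652
τ̂ = Σ Nₕx̄ₕ = 458321.6.

458321.6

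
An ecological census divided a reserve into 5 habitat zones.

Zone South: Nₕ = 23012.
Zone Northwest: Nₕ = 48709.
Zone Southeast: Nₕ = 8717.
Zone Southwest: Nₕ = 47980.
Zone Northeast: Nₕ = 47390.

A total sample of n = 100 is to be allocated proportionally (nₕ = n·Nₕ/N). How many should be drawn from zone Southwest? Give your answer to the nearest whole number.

N = 23012 + 48709 + 8717 + 47980 + 47390 = 175808.
n_Southwest = 100·47980/175808 = 27.291... → 27.

27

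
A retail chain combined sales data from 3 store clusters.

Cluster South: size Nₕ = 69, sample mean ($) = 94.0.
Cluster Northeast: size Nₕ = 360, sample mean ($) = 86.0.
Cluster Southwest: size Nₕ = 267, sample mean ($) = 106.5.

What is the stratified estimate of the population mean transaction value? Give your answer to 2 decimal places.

x̄_st = (Σ Nₕx̄ₕ) / (Σ Nₕ) = (69·94.0 + 360·86.0 + 267·106.5) / 696
= 65881.5 / 696 = 94.6573... → 94.66.

94.66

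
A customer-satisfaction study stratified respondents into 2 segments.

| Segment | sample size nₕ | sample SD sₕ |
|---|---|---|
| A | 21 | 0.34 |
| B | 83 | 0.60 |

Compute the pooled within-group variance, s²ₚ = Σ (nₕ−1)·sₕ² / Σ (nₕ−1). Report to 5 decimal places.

0.31208

A: (21−1)·0.34² = 20·0.1156 = 2.312
B: (83−1)·0.60² = 82·0.36 = 29.52
Numerator = 31.832; denominator = Σ(nₕ−1) = 102.
s²ₚ = 31.832/102 = 0.3120784... → 0.31208.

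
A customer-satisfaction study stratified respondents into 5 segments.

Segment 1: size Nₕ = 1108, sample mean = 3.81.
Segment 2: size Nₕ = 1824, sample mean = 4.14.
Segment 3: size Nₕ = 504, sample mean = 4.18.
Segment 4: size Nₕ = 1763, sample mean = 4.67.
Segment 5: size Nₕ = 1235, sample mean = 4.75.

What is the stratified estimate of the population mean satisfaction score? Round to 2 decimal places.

4.35

x̄_st = (Σ Nₕx̄ₕ) / (Σ Nₕ) = (1108·3.81 + 1824·4.14 + 504·4.18 + 1763·4.67 + 1235·4.75) / 6434
= 27979.02 / 6434 = 4.3486... → 4.35.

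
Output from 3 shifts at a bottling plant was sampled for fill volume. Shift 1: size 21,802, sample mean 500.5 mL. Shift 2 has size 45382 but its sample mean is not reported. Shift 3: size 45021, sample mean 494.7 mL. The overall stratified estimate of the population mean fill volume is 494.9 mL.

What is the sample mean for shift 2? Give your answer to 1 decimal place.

Σ Nₕx̄ₕ = N·μ, so 45382·x̄_2 = 112205·494.9 − (21802·500.5 + 45021·494.7).
= 55530254.5 − 33183789.7 = 22346464.8.
x̄_2 = 22346464.8 / 45382 = 492.408... → 492.4.

492.4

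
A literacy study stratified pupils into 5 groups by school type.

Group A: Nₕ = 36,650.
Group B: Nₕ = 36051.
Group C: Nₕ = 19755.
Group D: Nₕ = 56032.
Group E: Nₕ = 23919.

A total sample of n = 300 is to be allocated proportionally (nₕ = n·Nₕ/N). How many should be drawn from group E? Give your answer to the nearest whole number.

N = 36650 + 36051 + 19755 + 56032 + 23919 = 172407.
n_E = 300·23919/172407 = 41.621... → 42.

42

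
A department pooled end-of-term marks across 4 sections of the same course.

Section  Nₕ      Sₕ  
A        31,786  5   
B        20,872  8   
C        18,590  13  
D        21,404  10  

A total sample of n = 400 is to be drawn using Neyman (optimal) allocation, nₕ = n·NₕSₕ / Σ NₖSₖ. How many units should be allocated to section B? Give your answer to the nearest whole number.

Σ NₕSₕ = 31786·5 + 20872·8 + 18590·13 + 21404·10 = 781616.
Share for B: 166976/781616 = 0.21363.
n_B = 400 × 0.21363 = 85.452... → 85.

85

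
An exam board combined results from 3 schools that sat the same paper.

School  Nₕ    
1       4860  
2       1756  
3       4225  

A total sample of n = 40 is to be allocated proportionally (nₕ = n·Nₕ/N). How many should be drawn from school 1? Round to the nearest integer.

18

Share of school 1 = 4860/10841 = 0.44830.
Allocate 40 × 0.44830 = 17.932... → 18.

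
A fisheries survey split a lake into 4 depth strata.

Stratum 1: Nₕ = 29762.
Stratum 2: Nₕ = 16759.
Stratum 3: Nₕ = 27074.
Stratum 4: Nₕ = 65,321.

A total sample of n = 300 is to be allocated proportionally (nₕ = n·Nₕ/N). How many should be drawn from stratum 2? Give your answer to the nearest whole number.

N = 29762 + 16759 + 27074 + 65321 = 138916.
n_2 = 300·16759/138916 = 36.192... → 36.

36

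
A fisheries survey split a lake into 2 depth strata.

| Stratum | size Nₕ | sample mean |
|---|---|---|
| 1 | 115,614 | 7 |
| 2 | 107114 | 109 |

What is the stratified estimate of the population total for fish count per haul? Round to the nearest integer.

1: 115614·7 = 809298
2: 107114·109 = 11675426
τ̂ = Σ Nₕx̄ₕ = 12484724.

12484724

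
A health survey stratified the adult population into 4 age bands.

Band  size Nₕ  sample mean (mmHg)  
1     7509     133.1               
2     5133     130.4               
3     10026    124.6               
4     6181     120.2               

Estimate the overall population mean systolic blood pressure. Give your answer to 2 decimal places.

x̄_st = (Σ Nₕx̄ₕ) / (Σ Nₕ) = (7509·133.1 + 5133·130.4 + 10026·124.6 + 6181·120.2) / 28849
= 3660986.9 / 28849 = 126.9017... → 126.90.

126.90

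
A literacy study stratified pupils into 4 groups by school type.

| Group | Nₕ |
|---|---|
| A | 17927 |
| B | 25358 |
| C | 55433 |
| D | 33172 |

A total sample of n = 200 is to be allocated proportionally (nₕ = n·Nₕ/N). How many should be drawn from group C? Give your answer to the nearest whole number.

84

Share of group C = 55433/131890 = 0.42030.
Allocate 200 × 0.42030 = 84.059... → 84.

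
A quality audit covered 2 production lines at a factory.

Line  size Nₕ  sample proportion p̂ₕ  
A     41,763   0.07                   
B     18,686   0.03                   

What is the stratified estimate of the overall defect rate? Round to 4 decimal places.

Wₕ = Nₕ/N with N = 60449: 0.6909, 0.3091.
p̂_st = 0.6909·0.07 + 0.3091·0.03 ≈ 0.057635... → 0.0576.

0.0576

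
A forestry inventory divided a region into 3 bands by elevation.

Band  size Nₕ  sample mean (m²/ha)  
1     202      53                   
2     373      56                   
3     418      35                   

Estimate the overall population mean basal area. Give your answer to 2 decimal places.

46.55

x̄_st = (Σ Nₕx̄ₕ) / (Σ Nₕ) = (202·53 + 373·56 + 418·35) / 993
= 46224 / 993 = 46.5498... → 46.55.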